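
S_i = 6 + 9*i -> [6, 15, 24, 33, 42]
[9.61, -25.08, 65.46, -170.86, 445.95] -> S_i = 9.61*(-2.61)^i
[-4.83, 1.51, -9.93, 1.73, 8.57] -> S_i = Random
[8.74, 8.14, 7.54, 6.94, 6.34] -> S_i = 8.74 + -0.60*i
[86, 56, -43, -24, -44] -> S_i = Random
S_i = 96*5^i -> [96, 480, 2400, 12000, 60000]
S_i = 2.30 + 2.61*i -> [2.3, 4.91, 7.52, 10.13, 12.74]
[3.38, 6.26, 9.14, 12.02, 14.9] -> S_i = 3.38 + 2.88*i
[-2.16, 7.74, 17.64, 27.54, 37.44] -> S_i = -2.16 + 9.90*i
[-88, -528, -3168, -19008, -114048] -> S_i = -88*6^i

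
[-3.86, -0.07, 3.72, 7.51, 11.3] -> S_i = -3.86 + 3.79*i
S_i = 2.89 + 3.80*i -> [2.89, 6.69, 10.49, 14.29, 18.09]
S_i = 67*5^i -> [67, 335, 1675, 8375, 41875]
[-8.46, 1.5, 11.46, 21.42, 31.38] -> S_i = -8.46 + 9.96*i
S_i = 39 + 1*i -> [39, 40, 41, 42, 43]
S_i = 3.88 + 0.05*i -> [3.88, 3.93, 3.98, 4.03, 4.08]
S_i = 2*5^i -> [2, 10, 50, 250, 1250]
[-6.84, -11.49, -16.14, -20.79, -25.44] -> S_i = -6.84 + -4.65*i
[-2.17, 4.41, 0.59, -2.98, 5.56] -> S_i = Random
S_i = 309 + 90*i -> [309, 399, 489, 579, 669]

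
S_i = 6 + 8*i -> [6, 14, 22, 30, 38]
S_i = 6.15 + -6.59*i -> [6.15, -0.44, -7.03, -13.62, -20.21]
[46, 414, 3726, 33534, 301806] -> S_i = 46*9^i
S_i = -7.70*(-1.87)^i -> [-7.7, 14.4, -26.93, 50.35, -94.16]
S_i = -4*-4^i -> [-4, 16, -64, 256, -1024]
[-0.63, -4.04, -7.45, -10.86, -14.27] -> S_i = -0.63 + -3.41*i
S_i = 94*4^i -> [94, 376, 1504, 6016, 24064]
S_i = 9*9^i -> [9, 81, 729, 6561, 59049]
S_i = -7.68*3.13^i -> [-7.68, -24.04, -75.24, -235.5, -737.12]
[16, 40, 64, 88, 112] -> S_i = 16 + 24*i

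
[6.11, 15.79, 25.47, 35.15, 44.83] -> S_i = 6.11 + 9.68*i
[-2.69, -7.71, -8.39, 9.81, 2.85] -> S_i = Random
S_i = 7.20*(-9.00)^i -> [7.2, -64.8, 583.2, -5248.8, 47239.2]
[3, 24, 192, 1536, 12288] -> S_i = 3*8^i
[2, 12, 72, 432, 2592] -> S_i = 2*6^i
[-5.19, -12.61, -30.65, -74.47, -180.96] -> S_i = -5.19*2.43^i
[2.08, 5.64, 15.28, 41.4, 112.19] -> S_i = 2.08*2.71^i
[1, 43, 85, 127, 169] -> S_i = 1 + 42*i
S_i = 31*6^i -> [31, 186, 1116, 6696, 40176]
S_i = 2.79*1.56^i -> [2.79, 4.35, 6.79, 10.59, 16.52]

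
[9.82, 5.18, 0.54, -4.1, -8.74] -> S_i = 9.82 + -4.64*i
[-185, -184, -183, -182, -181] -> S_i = -185 + 1*i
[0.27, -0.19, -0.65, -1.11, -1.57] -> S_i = 0.27 + -0.46*i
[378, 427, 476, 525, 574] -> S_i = 378 + 49*i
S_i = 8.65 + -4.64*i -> [8.65, 4.01, -0.63, -5.27, -9.91]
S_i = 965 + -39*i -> [965, 926, 887, 848, 809]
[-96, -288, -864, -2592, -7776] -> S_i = -96*3^i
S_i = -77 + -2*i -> [-77, -79, -81, -83, -85]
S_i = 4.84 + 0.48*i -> [4.84, 5.32, 5.8, 6.28, 6.76]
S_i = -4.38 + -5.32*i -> [-4.38, -9.7, -15.02, -20.34, -25.66]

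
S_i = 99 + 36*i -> [99, 135, 171, 207, 243]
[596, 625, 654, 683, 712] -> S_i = 596 + 29*i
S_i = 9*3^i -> [9, 27, 81, 243, 729]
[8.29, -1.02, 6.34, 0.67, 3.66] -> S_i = Random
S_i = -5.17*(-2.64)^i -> [-5.17, 13.65, -36.03, 95.13, -251.13]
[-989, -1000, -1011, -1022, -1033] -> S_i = -989 + -11*i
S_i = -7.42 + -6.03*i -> [-7.42, -13.45, -19.48, -25.51, -31.54]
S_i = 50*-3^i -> [50, -150, 450, -1350, 4050]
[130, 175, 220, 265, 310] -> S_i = 130 + 45*i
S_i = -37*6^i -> [-37, -222, -1332, -7992, -47952]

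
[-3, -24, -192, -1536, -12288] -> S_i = -3*8^i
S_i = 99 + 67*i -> [99, 166, 233, 300, 367]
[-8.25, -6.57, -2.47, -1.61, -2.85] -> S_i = Random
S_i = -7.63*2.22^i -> [-7.63, -16.94, -37.6, -83.48, -185.33]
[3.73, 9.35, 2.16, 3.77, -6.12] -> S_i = Random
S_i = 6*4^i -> [6, 24, 96, 384, 1536]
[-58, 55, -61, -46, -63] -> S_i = Random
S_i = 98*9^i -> [98, 882, 7938, 71442, 642978]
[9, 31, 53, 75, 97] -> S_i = 9 + 22*i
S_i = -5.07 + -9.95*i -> [-5.07, -15.02, -24.97, -34.92, -44.87]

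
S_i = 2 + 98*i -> [2, 100, 198, 296, 394]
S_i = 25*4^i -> [25, 100, 400, 1600, 6400]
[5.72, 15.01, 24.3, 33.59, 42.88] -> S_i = 5.72 + 9.29*i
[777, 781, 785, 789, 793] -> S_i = 777 + 4*i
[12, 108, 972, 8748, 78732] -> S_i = 12*9^i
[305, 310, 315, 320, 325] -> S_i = 305 + 5*i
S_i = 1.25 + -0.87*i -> [1.25, 0.38, -0.49, -1.36, -2.23]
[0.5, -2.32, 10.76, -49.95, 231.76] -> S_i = 0.50*(-4.64)^i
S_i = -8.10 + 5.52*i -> [-8.1, -2.58, 2.94, 8.46, 13.98]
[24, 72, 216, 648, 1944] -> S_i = 24*3^i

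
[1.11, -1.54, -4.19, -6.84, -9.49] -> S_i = 1.11 + -2.65*i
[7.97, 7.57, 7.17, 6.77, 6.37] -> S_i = 7.97 + -0.40*i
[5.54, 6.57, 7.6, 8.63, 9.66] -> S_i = 5.54 + 1.03*i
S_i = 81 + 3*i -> [81, 84, 87, 90, 93]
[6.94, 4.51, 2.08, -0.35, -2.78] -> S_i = 6.94 + -2.43*i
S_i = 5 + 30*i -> [5, 35, 65, 95, 125]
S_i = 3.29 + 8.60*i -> [3.29, 11.89, 20.49, 29.09, 37.69]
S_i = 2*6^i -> [2, 12, 72, 432, 2592]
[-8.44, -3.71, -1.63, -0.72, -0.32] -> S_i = -8.44*0.44^i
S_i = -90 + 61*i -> [-90, -29, 32, 93, 154]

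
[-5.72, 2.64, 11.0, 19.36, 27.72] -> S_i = -5.72 + 8.36*i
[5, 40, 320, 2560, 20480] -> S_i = 5*8^i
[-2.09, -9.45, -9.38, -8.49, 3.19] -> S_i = Random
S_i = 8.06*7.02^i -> [8.06, 56.58, 397.2, 2788.34, 19574.18]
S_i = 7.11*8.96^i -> [7.11, 63.71, 570.8, 5114.39, 45824.91]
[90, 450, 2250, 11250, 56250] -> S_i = 90*5^i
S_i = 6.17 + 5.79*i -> [6.17, 11.96, 17.75, 23.54, 29.33]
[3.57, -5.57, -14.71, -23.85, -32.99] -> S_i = 3.57 + -9.14*i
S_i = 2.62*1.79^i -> [2.62, 4.69, 8.39, 15.03, 26.9]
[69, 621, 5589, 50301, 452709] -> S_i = 69*9^i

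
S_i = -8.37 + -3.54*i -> [-8.37, -11.91, -15.45, -18.99, -22.53]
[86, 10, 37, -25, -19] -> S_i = Random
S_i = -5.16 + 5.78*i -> [-5.16, 0.62, 6.4, 12.18, 17.96]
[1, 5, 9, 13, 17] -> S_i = 1 + 4*i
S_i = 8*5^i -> [8, 40, 200, 1000, 5000]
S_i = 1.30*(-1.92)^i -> [1.3, -2.5, 4.79, -9.2, 17.67]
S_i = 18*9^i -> [18, 162, 1458, 13122, 118098]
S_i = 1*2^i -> [1, 2, 4, 8, 16]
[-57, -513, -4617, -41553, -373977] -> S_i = -57*9^i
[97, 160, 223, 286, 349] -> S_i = 97 + 63*i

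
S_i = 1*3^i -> [1, 3, 9, 27, 81]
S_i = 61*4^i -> [61, 244, 976, 3904, 15616]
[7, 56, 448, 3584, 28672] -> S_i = 7*8^i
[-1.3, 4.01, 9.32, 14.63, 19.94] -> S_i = -1.30 + 5.31*i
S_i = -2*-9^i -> [-2, 18, -162, 1458, -13122]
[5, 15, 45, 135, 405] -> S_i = 5*3^i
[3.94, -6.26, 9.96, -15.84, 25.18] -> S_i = 3.94*(-1.59)^i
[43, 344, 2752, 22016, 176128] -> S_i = 43*8^i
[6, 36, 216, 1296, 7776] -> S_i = 6*6^i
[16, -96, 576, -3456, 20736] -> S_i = 16*-6^i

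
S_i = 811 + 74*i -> [811, 885, 959, 1033, 1107]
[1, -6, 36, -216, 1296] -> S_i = 1*-6^i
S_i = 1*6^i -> [1, 6, 36, 216, 1296]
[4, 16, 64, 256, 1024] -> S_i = 4*4^i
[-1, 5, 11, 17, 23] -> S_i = -1 + 6*i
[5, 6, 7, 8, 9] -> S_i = 5 + 1*i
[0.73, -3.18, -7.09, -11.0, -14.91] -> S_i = 0.73 + -3.91*i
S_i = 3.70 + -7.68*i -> [3.7, -3.98, -11.66, -19.34, -27.02]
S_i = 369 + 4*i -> [369, 373, 377, 381, 385]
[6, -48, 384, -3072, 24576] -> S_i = 6*-8^i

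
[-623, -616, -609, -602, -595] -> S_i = -623 + 7*i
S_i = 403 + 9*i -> [403, 412, 421, 430, 439]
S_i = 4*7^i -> [4, 28, 196, 1372, 9604]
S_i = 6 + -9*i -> [6, -3, -12, -21, -30]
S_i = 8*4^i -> [8, 32, 128, 512, 2048]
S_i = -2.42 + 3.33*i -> [-2.42, 0.91, 4.24, 7.57, 10.9]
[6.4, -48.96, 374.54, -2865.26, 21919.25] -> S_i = 6.40*(-7.65)^i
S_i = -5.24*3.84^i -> [-5.24, -20.12, -77.27, -296.71, -1139.35]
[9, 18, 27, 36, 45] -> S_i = 9 + 9*i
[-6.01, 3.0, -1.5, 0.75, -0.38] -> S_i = -6.01*(-0.50)^i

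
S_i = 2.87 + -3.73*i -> [2.87, -0.86, -4.59, -8.32, -12.05]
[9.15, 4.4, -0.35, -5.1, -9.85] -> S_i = 9.15 + -4.75*i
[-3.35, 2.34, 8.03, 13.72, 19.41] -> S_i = -3.35 + 5.69*i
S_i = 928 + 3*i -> [928, 931, 934, 937, 940]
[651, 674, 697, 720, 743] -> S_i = 651 + 23*i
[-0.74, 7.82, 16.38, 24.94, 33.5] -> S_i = -0.74 + 8.56*i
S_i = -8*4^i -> [-8, -32, -128, -512, -2048]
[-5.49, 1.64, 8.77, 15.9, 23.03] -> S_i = -5.49 + 7.13*i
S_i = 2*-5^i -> [2, -10, 50, -250, 1250]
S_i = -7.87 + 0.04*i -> [-7.87, -7.83, -7.79, -7.75, -7.71]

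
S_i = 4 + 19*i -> [4, 23, 42, 61, 80]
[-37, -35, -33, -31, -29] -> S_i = -37 + 2*i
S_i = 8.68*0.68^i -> [8.68, 5.9, 4.01, 2.73, 1.86]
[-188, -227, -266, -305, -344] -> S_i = -188 + -39*i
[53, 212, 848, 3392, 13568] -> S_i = 53*4^i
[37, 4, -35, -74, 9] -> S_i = Random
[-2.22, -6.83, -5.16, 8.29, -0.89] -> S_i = Random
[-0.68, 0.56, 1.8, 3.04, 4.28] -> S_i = -0.68 + 1.24*i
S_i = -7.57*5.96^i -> [-7.57, -45.12, -268.9, -1602.64, -9551.71]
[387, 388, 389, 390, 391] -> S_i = 387 + 1*i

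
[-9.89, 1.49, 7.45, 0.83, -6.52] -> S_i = Random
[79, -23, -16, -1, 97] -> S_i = Random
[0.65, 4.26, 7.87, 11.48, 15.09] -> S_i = 0.65 + 3.61*i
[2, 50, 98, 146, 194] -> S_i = 2 + 48*i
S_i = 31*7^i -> [31, 217, 1519, 10633, 74431]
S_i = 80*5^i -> [80, 400, 2000, 10000, 50000]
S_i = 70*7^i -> [70, 490, 3430, 24010, 168070]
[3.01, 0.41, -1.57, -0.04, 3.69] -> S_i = Random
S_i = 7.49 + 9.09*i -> [7.49, 16.58, 25.67, 34.76, 43.85]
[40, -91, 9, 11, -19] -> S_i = Random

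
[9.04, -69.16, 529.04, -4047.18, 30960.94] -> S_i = 9.04*(-7.65)^i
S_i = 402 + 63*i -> [402, 465, 528, 591, 654]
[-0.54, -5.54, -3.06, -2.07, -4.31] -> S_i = Random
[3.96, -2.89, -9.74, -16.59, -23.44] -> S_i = 3.96 + -6.85*i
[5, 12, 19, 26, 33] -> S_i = 5 + 7*i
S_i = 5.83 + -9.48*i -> [5.83, -3.65, -13.13, -22.61, -32.09]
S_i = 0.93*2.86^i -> [0.93, 2.66, 7.61, 21.76, 62.22]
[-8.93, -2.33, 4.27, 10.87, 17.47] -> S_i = -8.93 + 6.60*i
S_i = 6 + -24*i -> [6, -18, -42, -66, -90]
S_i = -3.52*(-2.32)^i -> [-3.52, 8.17, -18.95, 43.95, -101.98]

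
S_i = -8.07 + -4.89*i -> [-8.07, -12.96, -17.85, -22.74, -27.63]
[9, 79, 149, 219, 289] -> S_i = 9 + 70*i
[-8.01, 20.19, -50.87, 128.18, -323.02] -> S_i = -8.01*(-2.52)^i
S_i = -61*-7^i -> [-61, 427, -2989, 20923, -146461]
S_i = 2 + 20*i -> [2, 22, 42, 62, 82]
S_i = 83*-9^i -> [83, -747, 6723, -60507, 544563]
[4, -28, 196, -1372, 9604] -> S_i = 4*-7^i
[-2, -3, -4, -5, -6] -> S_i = -2 + -1*i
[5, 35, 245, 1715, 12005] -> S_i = 5*7^i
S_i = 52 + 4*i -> [52, 56, 60, 64, 68]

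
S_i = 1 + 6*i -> [1, 7, 13, 19, 25]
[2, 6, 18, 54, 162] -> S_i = 2*3^i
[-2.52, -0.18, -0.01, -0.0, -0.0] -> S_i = -2.52*0.07^i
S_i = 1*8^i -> [1, 8, 64, 512, 4096]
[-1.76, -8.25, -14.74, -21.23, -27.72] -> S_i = -1.76 + -6.49*i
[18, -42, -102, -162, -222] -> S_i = 18 + -60*i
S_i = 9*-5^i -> [9, -45, 225, -1125, 5625]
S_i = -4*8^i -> [-4, -32, -256, -2048, -16384]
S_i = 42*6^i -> [42, 252, 1512, 9072, 54432]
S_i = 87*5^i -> [87, 435, 2175, 10875, 54375]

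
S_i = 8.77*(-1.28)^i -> [8.77, -11.23, 14.37, -18.39, 23.54]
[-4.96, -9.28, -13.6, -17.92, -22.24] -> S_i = -4.96 + -4.32*i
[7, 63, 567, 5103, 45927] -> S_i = 7*9^i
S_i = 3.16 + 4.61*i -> [3.16, 7.77, 12.38, 16.99, 21.6]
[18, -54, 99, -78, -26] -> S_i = Random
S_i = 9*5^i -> [9, 45, 225, 1125, 5625]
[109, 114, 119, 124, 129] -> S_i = 109 + 5*i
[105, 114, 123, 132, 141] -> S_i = 105 + 9*i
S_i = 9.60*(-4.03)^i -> [9.6, -38.69, 155.91, -628.33, 2532.16]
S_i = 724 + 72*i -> [724, 796, 868, 940, 1012]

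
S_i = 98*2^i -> [98, 196, 392, 784, 1568]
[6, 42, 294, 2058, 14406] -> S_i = 6*7^i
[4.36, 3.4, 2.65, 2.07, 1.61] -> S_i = 4.36*0.78^i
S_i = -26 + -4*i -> [-26, -30, -34, -38, -42]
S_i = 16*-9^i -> [16, -144, 1296, -11664, 104976]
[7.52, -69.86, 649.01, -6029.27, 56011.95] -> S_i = 7.52*(-9.29)^i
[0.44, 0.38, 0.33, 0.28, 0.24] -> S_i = 0.44*0.86^i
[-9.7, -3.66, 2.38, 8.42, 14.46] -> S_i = -9.70 + 6.04*i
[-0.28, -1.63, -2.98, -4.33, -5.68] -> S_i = -0.28 + -1.35*i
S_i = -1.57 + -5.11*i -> [-1.57, -6.68, -11.79, -16.9, -22.01]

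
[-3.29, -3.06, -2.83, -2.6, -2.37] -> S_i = -3.29 + 0.23*i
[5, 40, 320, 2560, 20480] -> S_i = 5*8^i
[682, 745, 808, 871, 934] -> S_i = 682 + 63*i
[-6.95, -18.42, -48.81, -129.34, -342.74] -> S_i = -6.95*2.65^i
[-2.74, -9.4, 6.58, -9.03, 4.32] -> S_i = Random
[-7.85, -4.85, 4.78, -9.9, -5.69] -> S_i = Random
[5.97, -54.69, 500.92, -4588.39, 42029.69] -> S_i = 5.97*(-9.16)^i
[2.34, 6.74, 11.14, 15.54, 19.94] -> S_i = 2.34 + 4.40*i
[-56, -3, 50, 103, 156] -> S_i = -56 + 53*i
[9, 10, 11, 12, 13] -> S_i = 9 + 1*i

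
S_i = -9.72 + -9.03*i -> [-9.72, -18.75, -27.78, -36.81, -45.84]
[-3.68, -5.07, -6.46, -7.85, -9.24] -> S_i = -3.68 + -1.39*i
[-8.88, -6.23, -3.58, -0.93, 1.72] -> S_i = -8.88 + 2.65*i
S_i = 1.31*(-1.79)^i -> [1.31, -2.34, 4.2, -7.51, 13.45]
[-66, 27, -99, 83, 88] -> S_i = Random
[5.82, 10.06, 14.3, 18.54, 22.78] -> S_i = 5.82 + 4.24*i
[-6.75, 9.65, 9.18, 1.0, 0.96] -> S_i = Random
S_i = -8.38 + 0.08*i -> [-8.38, -8.3, -8.22, -8.14, -8.06]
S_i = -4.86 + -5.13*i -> [-4.86, -9.99, -15.12, -20.25, -25.38]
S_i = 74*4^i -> [74, 296, 1184, 4736, 18944]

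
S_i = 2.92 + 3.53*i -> [2.92, 6.45, 9.98, 13.51, 17.04]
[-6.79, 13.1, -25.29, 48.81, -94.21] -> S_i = -6.79*(-1.93)^i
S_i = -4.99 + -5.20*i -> [-4.99, -10.19, -15.39, -20.59, -25.79]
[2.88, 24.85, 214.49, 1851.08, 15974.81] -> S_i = 2.88*8.63^i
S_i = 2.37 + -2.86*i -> [2.37, -0.49, -3.35, -6.21, -9.07]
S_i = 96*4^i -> [96, 384, 1536, 6144, 24576]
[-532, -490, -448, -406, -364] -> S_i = -532 + 42*i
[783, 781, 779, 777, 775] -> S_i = 783 + -2*i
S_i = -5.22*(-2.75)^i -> [-5.22, 14.35, -39.48, 108.56, -298.54]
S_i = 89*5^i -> [89, 445, 2225, 11125, 55625]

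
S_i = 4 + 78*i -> [4, 82, 160, 238, 316]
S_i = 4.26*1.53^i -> [4.26, 6.52, 9.97, 15.26, 23.34]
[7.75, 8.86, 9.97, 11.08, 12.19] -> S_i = 7.75 + 1.11*i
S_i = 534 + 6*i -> [534, 540, 546, 552, 558]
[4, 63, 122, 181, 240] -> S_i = 4 + 59*i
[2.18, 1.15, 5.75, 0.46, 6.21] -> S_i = Random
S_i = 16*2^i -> [16, 32, 64, 128, 256]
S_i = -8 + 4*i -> [-8, -4, 0, 4, 8]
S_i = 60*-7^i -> [60, -420, 2940, -20580, 144060]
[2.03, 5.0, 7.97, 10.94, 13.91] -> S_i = 2.03 + 2.97*i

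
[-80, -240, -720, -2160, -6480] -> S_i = -80*3^i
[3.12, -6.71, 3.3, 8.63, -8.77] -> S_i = Random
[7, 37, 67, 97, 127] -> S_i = 7 + 30*i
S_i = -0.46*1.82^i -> [-0.46, -0.84, -1.52, -2.77, -5.05]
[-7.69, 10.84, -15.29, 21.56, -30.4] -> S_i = -7.69*(-1.41)^i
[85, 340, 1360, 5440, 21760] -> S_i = 85*4^i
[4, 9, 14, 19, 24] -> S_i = 4 + 5*i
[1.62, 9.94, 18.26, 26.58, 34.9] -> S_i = 1.62 + 8.32*i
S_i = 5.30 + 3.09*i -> [5.3, 8.39, 11.48, 14.57, 17.66]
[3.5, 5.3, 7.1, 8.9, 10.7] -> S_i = 3.50 + 1.80*i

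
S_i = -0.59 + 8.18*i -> [-0.59, 7.59, 15.77, 23.95, 32.13]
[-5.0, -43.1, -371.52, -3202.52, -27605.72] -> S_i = -5.00*8.62^i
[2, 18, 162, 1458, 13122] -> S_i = 2*9^i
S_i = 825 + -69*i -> [825, 756, 687, 618, 549]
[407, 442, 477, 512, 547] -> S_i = 407 + 35*i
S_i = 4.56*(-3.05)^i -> [4.56, -13.91, 42.42, -129.38, 394.61]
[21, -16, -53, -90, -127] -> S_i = 21 + -37*i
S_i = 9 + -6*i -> [9, 3, -3, -9, -15]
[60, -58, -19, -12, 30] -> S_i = Random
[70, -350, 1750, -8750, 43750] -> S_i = 70*-5^i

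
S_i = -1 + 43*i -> [-1, 42, 85, 128, 171]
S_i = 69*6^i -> [69, 414, 2484, 14904, 89424]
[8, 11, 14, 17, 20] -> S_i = 8 + 3*i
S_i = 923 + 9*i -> [923, 932, 941, 950, 959]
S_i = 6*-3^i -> [6, -18, 54, -162, 486]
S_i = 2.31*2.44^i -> [2.31, 5.64, 13.75, 33.56, 81.88]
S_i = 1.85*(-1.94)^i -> [1.85, -3.59, 6.96, -13.51, 26.2]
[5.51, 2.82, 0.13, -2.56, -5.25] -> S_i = 5.51 + -2.69*i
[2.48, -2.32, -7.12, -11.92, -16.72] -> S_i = 2.48 + -4.80*i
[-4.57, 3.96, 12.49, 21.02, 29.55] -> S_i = -4.57 + 8.53*i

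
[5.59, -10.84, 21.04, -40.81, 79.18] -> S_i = 5.59*(-1.94)^i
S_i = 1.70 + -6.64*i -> [1.7, -4.94, -11.58, -18.22, -24.86]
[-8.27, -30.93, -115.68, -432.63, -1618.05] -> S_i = -8.27*3.74^i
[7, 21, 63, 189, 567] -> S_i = 7*3^i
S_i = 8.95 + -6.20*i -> [8.95, 2.75, -3.45, -9.65, -15.85]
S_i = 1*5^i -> [1, 5, 25, 125, 625]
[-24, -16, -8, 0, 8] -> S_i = -24 + 8*i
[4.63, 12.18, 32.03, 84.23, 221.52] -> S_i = 4.63*2.63^i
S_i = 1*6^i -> [1, 6, 36, 216, 1296]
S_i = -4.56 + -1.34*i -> [-4.56, -5.9, -7.24, -8.58, -9.92]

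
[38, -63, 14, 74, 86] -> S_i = Random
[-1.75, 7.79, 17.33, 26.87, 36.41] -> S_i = -1.75 + 9.54*i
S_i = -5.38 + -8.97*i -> [-5.38, -14.35, -23.32, -32.29, -41.26]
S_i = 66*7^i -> [66, 462, 3234, 22638, 158466]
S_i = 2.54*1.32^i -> [2.54, 3.35, 4.43, 5.84, 7.71]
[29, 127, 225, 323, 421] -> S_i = 29 + 98*i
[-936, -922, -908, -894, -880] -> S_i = -936 + 14*i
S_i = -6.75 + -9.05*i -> [-6.75, -15.8, -24.85, -33.9, -42.95]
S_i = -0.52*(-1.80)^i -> [-0.52, 0.94, -1.68, 3.03, -5.46]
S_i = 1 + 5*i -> [1, 6, 11, 16, 21]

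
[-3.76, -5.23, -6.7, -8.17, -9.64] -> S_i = -3.76 + -1.47*i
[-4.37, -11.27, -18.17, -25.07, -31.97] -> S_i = -4.37 + -6.90*i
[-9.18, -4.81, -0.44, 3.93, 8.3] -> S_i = -9.18 + 4.37*i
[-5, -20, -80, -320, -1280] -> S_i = -5*4^i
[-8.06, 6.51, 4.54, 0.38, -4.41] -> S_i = Random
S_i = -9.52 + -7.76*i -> [-9.52, -17.28, -25.04, -32.8, -40.56]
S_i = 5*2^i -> [5, 10, 20, 40, 80]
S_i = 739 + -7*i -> [739, 732, 725, 718, 711]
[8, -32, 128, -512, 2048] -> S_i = 8*-4^i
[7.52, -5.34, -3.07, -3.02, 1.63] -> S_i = Random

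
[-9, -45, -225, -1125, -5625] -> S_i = -9*5^i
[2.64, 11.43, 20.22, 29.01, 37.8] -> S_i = 2.64 + 8.79*i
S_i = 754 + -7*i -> [754, 747, 740, 733, 726]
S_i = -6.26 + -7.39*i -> [-6.26, -13.65, -21.04, -28.43, -35.82]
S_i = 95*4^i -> [95, 380, 1520, 6080, 24320]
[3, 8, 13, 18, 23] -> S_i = 3 + 5*i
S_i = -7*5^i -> [-7, -35, -175, -875, -4375]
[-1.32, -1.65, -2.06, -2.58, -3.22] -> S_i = -1.32*1.25^i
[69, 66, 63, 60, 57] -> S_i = 69 + -3*i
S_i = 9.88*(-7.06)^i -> [9.88, -69.75, 492.45, -3476.73, 24545.72]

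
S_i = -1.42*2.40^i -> [-1.42, -3.41, -8.18, -19.63, -47.11]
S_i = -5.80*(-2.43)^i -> [-5.8, 14.09, -34.25, 83.22, -202.23]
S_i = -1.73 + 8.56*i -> [-1.73, 6.83, 15.39, 23.95, 32.51]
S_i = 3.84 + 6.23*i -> [3.84, 10.07, 16.3, 22.53, 28.76]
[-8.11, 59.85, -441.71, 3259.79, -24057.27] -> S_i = -8.11*(-7.38)^i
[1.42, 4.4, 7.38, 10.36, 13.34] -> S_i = 1.42 + 2.98*i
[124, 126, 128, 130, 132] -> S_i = 124 + 2*i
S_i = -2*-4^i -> [-2, 8, -32, 128, -512]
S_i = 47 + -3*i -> [47, 44, 41, 38, 35]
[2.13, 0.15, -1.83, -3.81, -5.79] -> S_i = 2.13 + -1.98*i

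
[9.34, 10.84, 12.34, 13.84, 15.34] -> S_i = 9.34 + 1.50*i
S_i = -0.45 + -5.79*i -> [-0.45, -6.24, -12.03, -17.82, -23.61]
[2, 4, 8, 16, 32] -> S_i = 2*2^i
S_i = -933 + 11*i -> [-933, -922, -911, -900, -889]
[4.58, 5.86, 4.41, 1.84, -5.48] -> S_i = Random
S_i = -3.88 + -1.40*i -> [-3.88, -5.28, -6.68, -8.08, -9.48]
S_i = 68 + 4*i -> [68, 72, 76, 80, 84]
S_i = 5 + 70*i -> [5, 75, 145, 215, 285]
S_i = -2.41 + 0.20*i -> [-2.41, -2.21, -2.01, -1.81, -1.61]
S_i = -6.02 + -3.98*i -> [-6.02, -10.0, -13.98, -17.96, -21.94]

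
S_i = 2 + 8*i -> [2, 10, 18, 26, 34]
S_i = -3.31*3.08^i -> [-3.31, -10.19, -31.4, -96.71, -297.87]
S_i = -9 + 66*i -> [-9, 57, 123, 189, 255]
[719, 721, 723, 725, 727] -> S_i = 719 + 2*i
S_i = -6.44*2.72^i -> [-6.44, -17.52, -47.65, -129.6, -352.5]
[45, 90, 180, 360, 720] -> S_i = 45*2^i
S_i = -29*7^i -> [-29, -203, -1421, -9947, -69629]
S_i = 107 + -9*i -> [107, 98, 89, 80, 71]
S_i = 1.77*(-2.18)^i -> [1.77, -3.86, 8.41, -18.34, 39.98]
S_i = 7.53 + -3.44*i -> [7.53, 4.09, 0.65, -2.79, -6.23]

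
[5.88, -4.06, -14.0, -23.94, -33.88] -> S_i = 5.88 + -9.94*i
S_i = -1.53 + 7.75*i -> [-1.53, 6.22, 13.97, 21.72, 29.47]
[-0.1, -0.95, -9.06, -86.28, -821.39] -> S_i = -0.10*9.52^i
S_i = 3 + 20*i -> [3, 23, 43, 63, 83]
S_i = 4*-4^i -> [4, -16, 64, -256, 1024]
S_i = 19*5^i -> [19, 95, 475, 2375, 11875]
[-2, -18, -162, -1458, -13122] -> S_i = -2*9^i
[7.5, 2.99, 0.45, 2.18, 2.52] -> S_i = Random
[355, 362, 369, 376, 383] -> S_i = 355 + 7*i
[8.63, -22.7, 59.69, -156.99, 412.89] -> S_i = 8.63*(-2.63)^i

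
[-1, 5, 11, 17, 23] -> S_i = -1 + 6*i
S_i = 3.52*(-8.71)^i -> [3.52, -30.66, 267.04, -2325.93, 20258.87]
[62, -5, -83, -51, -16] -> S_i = Random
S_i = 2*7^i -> [2, 14, 98, 686, 4802]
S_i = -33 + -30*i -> [-33, -63, -93, -123, -153]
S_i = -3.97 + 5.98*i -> [-3.97, 2.01, 7.99, 13.97, 19.95]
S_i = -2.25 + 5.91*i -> [-2.25, 3.66, 9.57, 15.48, 21.39]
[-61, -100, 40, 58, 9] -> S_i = Random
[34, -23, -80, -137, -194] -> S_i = 34 + -57*i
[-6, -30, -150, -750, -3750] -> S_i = -6*5^i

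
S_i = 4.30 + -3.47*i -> [4.3, 0.83, -2.64, -6.11, -9.58]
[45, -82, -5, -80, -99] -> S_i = Random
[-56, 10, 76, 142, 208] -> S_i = -56 + 66*i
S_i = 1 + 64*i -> [1, 65, 129, 193, 257]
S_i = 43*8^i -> [43, 344, 2752, 22016, 176128]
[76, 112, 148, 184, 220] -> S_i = 76 + 36*i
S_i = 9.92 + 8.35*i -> [9.92, 18.27, 26.62, 34.97, 43.32]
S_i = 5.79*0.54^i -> [5.79, 3.13, 1.69, 0.91, 0.49]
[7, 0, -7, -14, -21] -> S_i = 7 + -7*i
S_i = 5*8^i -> [5, 40, 320, 2560, 20480]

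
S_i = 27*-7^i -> [27, -189, 1323, -9261, 64827]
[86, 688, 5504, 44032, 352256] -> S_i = 86*8^i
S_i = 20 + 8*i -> [20, 28, 36, 44, 52]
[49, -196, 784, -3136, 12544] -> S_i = 49*-4^i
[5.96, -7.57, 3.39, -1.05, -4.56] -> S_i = Random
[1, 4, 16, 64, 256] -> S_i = 1*4^i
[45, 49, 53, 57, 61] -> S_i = 45 + 4*i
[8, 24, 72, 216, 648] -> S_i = 8*3^i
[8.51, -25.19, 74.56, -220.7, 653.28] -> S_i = 8.51*(-2.96)^i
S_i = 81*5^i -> [81, 405, 2025, 10125, 50625]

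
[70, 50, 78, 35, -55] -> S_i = Random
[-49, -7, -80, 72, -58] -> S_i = Random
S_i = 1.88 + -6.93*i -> [1.88, -5.05, -11.98, -18.91, -25.84]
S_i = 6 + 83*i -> [6, 89, 172, 255, 338]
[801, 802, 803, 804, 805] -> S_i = 801 + 1*i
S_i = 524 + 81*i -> [524, 605, 686, 767, 848]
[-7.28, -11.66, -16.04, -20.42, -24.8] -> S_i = -7.28 + -4.38*i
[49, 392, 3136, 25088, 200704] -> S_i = 49*8^i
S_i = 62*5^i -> [62, 310, 1550, 7750, 38750]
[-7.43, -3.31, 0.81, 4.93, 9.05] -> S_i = -7.43 + 4.12*i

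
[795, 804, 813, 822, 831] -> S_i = 795 + 9*i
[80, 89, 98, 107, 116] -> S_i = 80 + 9*i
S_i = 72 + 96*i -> [72, 168, 264, 360, 456]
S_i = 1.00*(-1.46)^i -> [1.0, -1.46, 2.13, -3.11, 4.54]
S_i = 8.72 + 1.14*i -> [8.72, 9.86, 11.0, 12.14, 13.28]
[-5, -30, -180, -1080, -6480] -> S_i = -5*6^i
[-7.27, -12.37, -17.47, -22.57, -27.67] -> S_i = -7.27 + -5.10*i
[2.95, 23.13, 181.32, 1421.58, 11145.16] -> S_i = 2.95*7.84^i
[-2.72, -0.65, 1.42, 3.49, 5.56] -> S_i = -2.72 + 2.07*i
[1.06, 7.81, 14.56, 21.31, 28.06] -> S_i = 1.06 + 6.75*i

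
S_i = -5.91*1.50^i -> [-5.91, -8.86, -13.3, -19.95, -29.92]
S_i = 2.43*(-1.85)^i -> [2.43, -4.5, 8.32, -15.39, 28.46]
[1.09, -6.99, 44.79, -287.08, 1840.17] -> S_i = 1.09*(-6.41)^i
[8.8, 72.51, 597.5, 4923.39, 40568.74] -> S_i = 8.80*8.24^i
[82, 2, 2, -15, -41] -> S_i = Random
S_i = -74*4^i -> [-74, -296, -1184, -4736, -18944]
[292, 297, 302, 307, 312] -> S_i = 292 + 5*i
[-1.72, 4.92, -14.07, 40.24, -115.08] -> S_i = -1.72*(-2.86)^i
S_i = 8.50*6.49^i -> [8.5, 55.16, 358.02, 2323.56, 15079.87]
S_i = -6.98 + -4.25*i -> [-6.98, -11.23, -15.48, -19.73, -23.98]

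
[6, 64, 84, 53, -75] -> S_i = Random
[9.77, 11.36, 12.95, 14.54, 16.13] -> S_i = 9.77 + 1.59*i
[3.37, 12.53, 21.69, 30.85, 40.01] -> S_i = 3.37 + 9.16*i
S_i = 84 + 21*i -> [84, 105, 126, 147, 168]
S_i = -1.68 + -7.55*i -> [-1.68, -9.23, -16.78, -24.33, -31.88]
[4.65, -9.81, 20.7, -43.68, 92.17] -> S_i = 4.65*(-2.11)^i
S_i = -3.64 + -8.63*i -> [-3.64, -12.27, -20.9, -29.53, -38.16]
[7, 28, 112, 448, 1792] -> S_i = 7*4^i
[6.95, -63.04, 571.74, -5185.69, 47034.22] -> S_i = 6.95*(-9.07)^i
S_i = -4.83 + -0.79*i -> [-4.83, -5.62, -6.41, -7.2, -7.99]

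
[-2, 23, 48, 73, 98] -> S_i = -2 + 25*i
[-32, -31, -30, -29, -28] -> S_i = -32 + 1*i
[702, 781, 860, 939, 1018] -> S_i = 702 + 79*i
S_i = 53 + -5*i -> [53, 48, 43, 38, 33]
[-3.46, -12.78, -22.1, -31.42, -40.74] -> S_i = -3.46 + -9.32*i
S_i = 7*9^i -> [7, 63, 567, 5103, 45927]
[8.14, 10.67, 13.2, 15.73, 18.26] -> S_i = 8.14 + 2.53*i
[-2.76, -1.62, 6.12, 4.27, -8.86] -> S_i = Random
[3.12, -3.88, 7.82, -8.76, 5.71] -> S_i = Random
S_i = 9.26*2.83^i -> [9.26, 26.21, 74.16, 209.88, 593.96]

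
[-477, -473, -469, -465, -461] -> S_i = -477 + 4*i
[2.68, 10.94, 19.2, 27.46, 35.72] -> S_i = 2.68 + 8.26*i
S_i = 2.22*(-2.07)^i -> [2.22, -4.6, 9.51, -19.69, 40.76]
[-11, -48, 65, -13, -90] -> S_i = Random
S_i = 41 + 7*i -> [41, 48, 55, 62, 69]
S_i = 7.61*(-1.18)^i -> [7.61, -8.98, 10.6, -12.5, 14.75]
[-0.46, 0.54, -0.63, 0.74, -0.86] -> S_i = -0.46*(-1.17)^i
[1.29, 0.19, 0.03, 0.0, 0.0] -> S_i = 1.29*0.15^i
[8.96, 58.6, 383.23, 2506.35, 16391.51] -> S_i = 8.96*6.54^i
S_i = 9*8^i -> [9, 72, 576, 4608, 36864]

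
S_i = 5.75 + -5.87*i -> [5.75, -0.12, -5.99, -11.86, -17.73]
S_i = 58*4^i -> [58, 232, 928, 3712, 14848]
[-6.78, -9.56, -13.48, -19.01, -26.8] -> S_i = -6.78*1.41^i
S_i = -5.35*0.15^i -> [-5.35, -0.8, -0.12, -0.02, -0.0]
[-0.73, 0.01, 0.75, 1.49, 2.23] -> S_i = -0.73 + 0.74*i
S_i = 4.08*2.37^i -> [4.08, 9.67, 22.92, 54.31, 128.72]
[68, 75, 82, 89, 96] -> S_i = 68 + 7*i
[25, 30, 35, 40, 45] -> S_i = 25 + 5*i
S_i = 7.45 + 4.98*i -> [7.45, 12.43, 17.41, 22.39, 27.37]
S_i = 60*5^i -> [60, 300, 1500, 7500, 37500]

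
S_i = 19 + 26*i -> [19, 45, 71, 97, 123]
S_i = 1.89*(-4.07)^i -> [1.89, -7.69, 31.31, -127.42, 518.61]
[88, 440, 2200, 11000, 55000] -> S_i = 88*5^i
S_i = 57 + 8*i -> [57, 65, 73, 81, 89]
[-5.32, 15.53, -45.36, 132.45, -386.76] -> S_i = -5.32*(-2.92)^i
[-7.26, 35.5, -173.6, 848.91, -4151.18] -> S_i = -7.26*(-4.89)^i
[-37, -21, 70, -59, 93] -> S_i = Random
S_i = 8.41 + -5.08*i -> [8.41, 3.33, -1.75, -6.83, -11.91]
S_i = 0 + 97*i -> [0, 97, 194, 291, 388]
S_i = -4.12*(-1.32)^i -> [-4.12, 5.44, -7.18, 9.48, -12.51]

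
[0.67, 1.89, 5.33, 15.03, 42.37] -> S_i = 0.67*2.82^i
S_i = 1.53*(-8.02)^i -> [1.53, -12.27, 98.41, -789.25, 6329.78]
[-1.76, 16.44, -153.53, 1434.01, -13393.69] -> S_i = -1.76*(-9.34)^i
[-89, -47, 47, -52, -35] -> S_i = Random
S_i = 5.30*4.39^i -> [5.3, 23.27, 102.14, 448.4, 1968.49]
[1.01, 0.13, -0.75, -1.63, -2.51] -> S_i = 1.01 + -0.88*i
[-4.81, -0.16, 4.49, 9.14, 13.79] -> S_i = -4.81 + 4.65*i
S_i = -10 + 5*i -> [-10, -5, 0, 5, 10]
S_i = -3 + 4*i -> [-3, 1, 5, 9, 13]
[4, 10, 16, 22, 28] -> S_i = 4 + 6*i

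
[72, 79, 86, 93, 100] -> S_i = 72 + 7*i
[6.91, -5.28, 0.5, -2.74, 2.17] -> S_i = Random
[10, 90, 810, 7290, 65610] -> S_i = 10*9^i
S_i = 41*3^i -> [41, 123, 369, 1107, 3321]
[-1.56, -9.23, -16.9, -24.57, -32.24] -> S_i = -1.56 + -7.67*i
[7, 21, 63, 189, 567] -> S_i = 7*3^i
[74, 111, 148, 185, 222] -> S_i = 74 + 37*i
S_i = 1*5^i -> [1, 5, 25, 125, 625]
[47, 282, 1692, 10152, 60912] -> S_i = 47*6^i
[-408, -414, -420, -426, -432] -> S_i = -408 + -6*i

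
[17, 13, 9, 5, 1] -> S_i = 17 + -4*i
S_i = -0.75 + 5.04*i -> [-0.75, 4.29, 9.33, 14.37, 19.41]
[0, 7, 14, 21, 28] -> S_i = 0 + 7*i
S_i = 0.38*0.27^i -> [0.38, 0.1, 0.03, 0.01, 0.0]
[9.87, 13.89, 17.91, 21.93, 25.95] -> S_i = 9.87 + 4.02*i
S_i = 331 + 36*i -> [331, 367, 403, 439, 475]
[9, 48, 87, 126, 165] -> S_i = 9 + 39*i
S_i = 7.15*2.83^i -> [7.15, 20.23, 57.26, 162.06, 458.62]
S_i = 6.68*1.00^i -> [6.68, 6.68, 6.68, 6.68, 6.68]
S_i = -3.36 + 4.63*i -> [-3.36, 1.27, 5.9, 10.53, 15.16]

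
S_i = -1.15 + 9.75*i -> [-1.15, 8.6, 18.35, 28.1, 37.85]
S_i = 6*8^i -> [6, 48, 384, 3072, 24576]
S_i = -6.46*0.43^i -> [-6.46, -2.78, -1.19, -0.51, -0.22]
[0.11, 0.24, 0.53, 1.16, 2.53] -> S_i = 0.11*2.19^i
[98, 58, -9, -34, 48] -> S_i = Random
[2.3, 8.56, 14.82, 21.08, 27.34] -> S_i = 2.30 + 6.26*i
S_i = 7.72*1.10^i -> [7.72, 8.49, 9.34, 10.28, 11.3]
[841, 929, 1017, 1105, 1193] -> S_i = 841 + 88*i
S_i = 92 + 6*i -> [92, 98, 104, 110, 116]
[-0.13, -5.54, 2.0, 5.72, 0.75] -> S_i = Random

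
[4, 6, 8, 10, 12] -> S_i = 4 + 2*i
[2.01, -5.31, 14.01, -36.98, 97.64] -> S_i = 2.01*(-2.64)^i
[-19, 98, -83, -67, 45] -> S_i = Random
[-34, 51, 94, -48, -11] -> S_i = Random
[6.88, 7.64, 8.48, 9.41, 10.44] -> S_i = 6.88*1.11^i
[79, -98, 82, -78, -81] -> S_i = Random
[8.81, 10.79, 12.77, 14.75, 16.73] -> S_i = 8.81 + 1.98*i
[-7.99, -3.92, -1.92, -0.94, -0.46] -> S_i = -7.99*0.49^i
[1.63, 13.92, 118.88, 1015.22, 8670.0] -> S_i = 1.63*8.54^i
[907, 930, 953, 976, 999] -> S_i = 907 + 23*i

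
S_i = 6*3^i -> [6, 18, 54, 162, 486]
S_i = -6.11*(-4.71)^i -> [-6.11, 28.78, -135.54, 638.42, -3006.94]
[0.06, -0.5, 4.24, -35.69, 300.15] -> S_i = 0.06*(-8.41)^i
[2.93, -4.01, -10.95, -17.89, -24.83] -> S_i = 2.93 + -6.94*i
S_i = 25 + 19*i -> [25, 44, 63, 82, 101]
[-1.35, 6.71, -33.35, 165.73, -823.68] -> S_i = -1.35*(-4.97)^i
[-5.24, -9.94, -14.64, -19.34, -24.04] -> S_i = -5.24 + -4.70*i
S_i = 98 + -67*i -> [98, 31, -36, -103, -170]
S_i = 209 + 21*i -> [209, 230, 251, 272, 293]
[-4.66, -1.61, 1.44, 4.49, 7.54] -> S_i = -4.66 + 3.05*i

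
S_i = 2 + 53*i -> [2, 55, 108, 161, 214]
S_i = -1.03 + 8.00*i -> [-1.03, 6.97, 14.97, 22.97, 30.97]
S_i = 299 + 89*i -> [299, 388, 477, 566, 655]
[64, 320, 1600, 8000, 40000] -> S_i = 64*5^i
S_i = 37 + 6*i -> [37, 43, 49, 55, 61]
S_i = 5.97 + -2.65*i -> [5.97, 3.32, 0.67, -1.98, -4.63]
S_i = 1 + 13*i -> [1, 14, 27, 40, 53]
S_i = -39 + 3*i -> [-39, -36, -33, -30, -27]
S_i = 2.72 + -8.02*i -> [2.72, -5.3, -13.32, -21.34, -29.36]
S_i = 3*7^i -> [3, 21, 147, 1029, 7203]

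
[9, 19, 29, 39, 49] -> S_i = 9 + 10*i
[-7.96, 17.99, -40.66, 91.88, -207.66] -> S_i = -7.96*(-2.26)^i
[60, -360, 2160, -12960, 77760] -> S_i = 60*-6^i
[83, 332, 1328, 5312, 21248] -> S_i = 83*4^i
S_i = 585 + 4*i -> [585, 589, 593, 597, 601]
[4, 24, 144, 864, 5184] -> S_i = 4*6^i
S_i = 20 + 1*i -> [20, 21, 22, 23, 24]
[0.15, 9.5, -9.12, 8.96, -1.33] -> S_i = Random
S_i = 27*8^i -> [27, 216, 1728, 13824, 110592]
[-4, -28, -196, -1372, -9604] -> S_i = -4*7^i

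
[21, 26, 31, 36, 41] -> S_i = 21 + 5*i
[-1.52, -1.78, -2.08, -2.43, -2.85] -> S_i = -1.52*1.17^i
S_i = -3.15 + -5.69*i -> [-3.15, -8.84, -14.53, -20.22, -25.91]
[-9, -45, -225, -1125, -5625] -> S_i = -9*5^i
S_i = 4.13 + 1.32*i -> [4.13, 5.45, 6.77, 8.09, 9.41]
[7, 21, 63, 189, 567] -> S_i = 7*3^i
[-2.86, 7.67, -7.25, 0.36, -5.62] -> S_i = Random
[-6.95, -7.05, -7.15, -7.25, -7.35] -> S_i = -6.95 + -0.10*i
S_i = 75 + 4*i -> [75, 79, 83, 87, 91]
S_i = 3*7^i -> [3, 21, 147, 1029, 7203]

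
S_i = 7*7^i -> [7, 49, 343, 2401, 16807]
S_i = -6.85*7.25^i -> [-6.85, -49.66, -360.05, -2610.39, -18925.29]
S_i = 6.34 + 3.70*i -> [6.34, 10.04, 13.74, 17.44, 21.14]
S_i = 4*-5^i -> [4, -20, 100, -500, 2500]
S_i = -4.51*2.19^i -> [-4.51, -9.88, -21.63, -47.37, -103.74]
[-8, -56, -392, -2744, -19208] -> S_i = -8*7^i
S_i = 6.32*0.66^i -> [6.32, 4.17, 2.75, 1.82, 1.2]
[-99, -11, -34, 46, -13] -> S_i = Random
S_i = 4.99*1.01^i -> [4.99, 5.04, 5.09, 5.14, 5.19]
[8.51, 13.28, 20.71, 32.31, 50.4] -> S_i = 8.51*1.56^i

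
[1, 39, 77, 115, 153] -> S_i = 1 + 38*i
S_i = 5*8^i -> [5, 40, 320, 2560, 20480]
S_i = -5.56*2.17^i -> [-5.56, -12.07, -26.18, -56.81, -123.29]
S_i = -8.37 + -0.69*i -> [-8.37, -9.06, -9.75, -10.44, -11.13]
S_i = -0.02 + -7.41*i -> [-0.02, -7.43, -14.84, -22.25, -29.66]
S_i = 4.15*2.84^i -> [4.15, 11.79, 33.47, 95.06, 269.97]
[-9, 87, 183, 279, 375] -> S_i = -9 + 96*i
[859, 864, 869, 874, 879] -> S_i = 859 + 5*i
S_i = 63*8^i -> [63, 504, 4032, 32256, 258048]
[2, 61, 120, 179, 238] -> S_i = 2 + 59*i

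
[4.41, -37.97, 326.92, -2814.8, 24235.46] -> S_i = 4.41*(-8.61)^i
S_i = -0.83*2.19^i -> [-0.83, -1.82, -3.98, -8.72, -19.09]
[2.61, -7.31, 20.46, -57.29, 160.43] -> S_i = 2.61*(-2.80)^i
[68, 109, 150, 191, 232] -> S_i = 68 + 41*i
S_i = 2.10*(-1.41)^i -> [2.1, -2.96, 4.18, -5.89, 8.3]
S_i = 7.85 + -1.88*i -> [7.85, 5.97, 4.09, 2.21, 0.33]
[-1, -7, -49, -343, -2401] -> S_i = -1*7^i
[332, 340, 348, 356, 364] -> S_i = 332 + 8*i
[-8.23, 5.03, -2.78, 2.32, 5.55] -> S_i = Random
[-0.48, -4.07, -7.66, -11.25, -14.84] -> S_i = -0.48 + -3.59*i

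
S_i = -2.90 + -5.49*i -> [-2.9, -8.39, -13.88, -19.37, -24.86]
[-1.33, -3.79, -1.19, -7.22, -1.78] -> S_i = Random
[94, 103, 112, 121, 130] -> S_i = 94 + 9*i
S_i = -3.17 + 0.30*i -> [-3.17, -2.87, -2.57, -2.27, -1.97]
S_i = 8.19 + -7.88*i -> [8.19, 0.31, -7.57, -15.45, -23.33]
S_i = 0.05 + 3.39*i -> [0.05, 3.44, 6.83, 10.22, 13.61]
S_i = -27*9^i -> [-27, -243, -2187, -19683, -177147]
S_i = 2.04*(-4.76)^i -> [2.04, -9.71, 46.22, -220.01, 1047.27]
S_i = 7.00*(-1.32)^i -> [7.0, -9.24, 12.2, -16.1, 21.25]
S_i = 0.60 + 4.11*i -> [0.6, 4.71, 8.82, 12.93, 17.04]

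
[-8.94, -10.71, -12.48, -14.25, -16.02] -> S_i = -8.94 + -1.77*i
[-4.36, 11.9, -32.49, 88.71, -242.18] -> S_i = -4.36*(-2.73)^i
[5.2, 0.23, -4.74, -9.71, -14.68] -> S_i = 5.20 + -4.97*i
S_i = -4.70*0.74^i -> [-4.7, -3.48, -2.57, -1.9, -1.41]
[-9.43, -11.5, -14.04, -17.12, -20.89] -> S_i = -9.43*1.22^i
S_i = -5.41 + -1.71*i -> [-5.41, -7.12, -8.83, -10.54, -12.25]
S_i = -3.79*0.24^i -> [-3.79, -0.91, -0.22, -0.05, -0.01]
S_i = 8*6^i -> [8, 48, 288, 1728, 10368]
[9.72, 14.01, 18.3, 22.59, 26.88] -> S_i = 9.72 + 4.29*i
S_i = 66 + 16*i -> [66, 82, 98, 114, 130]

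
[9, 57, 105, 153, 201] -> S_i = 9 + 48*i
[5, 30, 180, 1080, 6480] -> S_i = 5*6^i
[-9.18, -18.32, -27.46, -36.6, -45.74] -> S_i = -9.18 + -9.14*i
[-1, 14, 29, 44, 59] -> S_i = -1 + 15*i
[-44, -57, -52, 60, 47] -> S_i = Random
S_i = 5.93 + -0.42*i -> [5.93, 5.51, 5.09, 4.67, 4.25]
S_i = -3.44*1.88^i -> [-3.44, -6.47, -12.16, -22.86, -42.97]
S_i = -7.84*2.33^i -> [-7.84, -18.27, -42.56, -99.17, -231.07]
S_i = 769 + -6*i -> [769, 763, 757, 751, 745]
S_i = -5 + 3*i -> [-5, -2, 1, 4, 7]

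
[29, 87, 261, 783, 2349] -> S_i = 29*3^i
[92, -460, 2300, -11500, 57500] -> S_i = 92*-5^i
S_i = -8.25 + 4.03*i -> [-8.25, -4.22, -0.19, 3.84, 7.87]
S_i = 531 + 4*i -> [531, 535, 539, 543, 547]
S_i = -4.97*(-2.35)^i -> [-4.97, 11.68, -27.45, 64.5, -151.58]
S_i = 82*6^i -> [82, 492, 2952, 17712, 106272]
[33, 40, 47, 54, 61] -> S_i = 33 + 7*i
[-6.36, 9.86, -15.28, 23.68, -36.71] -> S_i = -6.36*(-1.55)^i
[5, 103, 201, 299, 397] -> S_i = 5 + 98*i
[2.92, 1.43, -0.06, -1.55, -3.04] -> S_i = 2.92 + -1.49*i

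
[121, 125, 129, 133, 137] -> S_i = 121 + 4*i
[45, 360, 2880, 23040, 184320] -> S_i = 45*8^i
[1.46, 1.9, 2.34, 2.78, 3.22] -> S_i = 1.46 + 0.44*i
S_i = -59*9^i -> [-59, -531, -4779, -43011, -387099]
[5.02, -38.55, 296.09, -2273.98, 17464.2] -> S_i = 5.02*(-7.68)^i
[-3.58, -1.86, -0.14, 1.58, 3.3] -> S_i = -3.58 + 1.72*i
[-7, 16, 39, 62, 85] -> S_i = -7 + 23*i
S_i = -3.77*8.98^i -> [-3.77, -33.85, -304.01, -2730.05, -24515.84]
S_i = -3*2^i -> [-3, -6, -12, -24, -48]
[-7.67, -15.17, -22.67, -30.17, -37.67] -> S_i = -7.67 + -7.50*i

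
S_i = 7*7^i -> [7, 49, 343, 2401, 16807]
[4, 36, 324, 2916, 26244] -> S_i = 4*9^i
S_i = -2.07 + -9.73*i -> [-2.07, -11.8, -21.53, -31.26, -40.99]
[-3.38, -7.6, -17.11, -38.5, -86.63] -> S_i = -3.38*2.25^i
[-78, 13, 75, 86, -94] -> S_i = Random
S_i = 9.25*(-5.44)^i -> [9.25, -50.32, 273.74, -1489.15, 8100.98]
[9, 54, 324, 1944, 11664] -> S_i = 9*6^i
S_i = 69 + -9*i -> [69, 60, 51, 42, 33]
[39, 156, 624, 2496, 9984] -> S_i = 39*4^i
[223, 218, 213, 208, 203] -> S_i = 223 + -5*i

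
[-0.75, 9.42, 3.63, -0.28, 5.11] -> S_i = Random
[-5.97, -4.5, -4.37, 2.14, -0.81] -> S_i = Random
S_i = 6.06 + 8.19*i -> [6.06, 14.25, 22.44, 30.63, 38.82]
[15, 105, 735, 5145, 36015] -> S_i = 15*7^i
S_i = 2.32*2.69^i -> [2.32, 6.24, 16.79, 45.16, 121.48]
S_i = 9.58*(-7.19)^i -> [9.58, -68.88, 495.25, -3560.84, 25602.42]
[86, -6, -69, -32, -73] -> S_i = Random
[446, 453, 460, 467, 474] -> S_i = 446 + 7*i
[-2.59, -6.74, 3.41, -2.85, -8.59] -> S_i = Random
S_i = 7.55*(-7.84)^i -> [7.55, -59.19, 464.07, -3638.27, 28524.05]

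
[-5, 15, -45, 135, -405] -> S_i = -5*-3^i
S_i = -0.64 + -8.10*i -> [-0.64, -8.74, -16.84, -24.94, -33.04]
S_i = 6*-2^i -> [6, -12, 24, -48, 96]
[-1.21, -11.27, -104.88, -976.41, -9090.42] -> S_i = -1.21*9.31^i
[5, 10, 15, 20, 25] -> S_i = 5 + 5*i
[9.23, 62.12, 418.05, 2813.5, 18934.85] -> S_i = 9.23*6.73^i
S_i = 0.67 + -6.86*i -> [0.67, -6.19, -13.05, -19.91, -26.77]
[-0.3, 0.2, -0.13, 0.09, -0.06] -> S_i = -0.30*(-0.67)^i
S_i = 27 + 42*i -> [27, 69, 111, 153, 195]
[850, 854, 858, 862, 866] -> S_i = 850 + 4*i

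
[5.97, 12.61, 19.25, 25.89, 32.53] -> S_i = 5.97 + 6.64*i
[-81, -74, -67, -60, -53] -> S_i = -81 + 7*i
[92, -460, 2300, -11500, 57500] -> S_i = 92*-5^i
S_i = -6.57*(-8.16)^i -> [-6.57, 53.61, -437.47, 3569.73, -29129.03]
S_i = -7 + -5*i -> [-7, -12, -17, -22, -27]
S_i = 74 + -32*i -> [74, 42, 10, -22, -54]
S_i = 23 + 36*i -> [23, 59, 95, 131, 167]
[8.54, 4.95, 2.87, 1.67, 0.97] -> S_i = 8.54*0.58^i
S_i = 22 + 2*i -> [22, 24, 26, 28, 30]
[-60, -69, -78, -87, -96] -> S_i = -60 + -9*i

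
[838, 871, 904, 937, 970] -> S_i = 838 + 33*i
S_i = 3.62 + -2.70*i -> [3.62, 0.92, -1.78, -4.48, -7.18]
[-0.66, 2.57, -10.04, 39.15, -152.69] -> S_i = -0.66*(-3.90)^i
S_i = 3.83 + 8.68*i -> [3.83, 12.51, 21.19, 29.87, 38.55]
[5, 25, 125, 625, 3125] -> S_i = 5*5^i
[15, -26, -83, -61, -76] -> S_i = Random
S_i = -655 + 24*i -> [-655, -631, -607, -583, -559]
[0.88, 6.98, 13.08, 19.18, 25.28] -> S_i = 0.88 + 6.10*i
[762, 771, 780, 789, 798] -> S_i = 762 + 9*i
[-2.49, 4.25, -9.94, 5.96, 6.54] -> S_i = Random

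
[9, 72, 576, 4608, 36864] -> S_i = 9*8^i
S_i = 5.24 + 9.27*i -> [5.24, 14.51, 23.78, 33.05, 42.32]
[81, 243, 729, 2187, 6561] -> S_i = 81*3^i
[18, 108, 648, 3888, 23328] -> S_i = 18*6^i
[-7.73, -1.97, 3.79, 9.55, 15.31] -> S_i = -7.73 + 5.76*i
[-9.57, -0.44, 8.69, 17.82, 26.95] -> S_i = -9.57 + 9.13*i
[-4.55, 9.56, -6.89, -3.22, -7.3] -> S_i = Random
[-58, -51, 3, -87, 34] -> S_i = Random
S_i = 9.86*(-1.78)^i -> [9.86, -17.55, 31.24, -55.61, 98.98]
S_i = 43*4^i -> [43, 172, 688, 2752, 11008]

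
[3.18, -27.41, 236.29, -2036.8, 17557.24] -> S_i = 3.18*(-8.62)^i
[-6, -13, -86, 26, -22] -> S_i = Random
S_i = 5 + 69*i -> [5, 74, 143, 212, 281]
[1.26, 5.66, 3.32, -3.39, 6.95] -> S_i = Random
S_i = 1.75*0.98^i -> [1.75, 1.72, 1.68, 1.65, 1.61]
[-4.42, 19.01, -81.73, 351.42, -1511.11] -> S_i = -4.42*(-4.30)^i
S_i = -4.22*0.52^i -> [-4.22, -2.19, -1.14, -0.59, -0.31]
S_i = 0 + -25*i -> [0, -25, -50, -75, -100]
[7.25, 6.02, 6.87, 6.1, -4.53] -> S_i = Random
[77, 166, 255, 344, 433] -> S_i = 77 + 89*i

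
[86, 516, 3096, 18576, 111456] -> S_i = 86*6^i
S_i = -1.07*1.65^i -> [-1.07, -1.77, -2.91, -4.81, -7.93]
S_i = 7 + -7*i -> [7, 0, -7, -14, -21]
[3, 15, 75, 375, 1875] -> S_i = 3*5^i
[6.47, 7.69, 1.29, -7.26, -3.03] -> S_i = Random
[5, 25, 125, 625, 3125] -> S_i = 5*5^i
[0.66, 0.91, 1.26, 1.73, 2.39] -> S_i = 0.66*1.38^i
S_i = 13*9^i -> [13, 117, 1053, 9477, 85293]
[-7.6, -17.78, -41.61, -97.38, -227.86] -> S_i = -7.60*2.34^i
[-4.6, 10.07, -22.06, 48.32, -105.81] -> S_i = -4.60*(-2.19)^i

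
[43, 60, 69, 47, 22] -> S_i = Random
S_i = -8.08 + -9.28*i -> [-8.08, -17.36, -26.64, -35.92, -45.2]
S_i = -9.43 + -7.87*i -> [-9.43, -17.3, -25.17, -33.04, -40.91]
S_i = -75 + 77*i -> [-75, 2, 79, 156, 233]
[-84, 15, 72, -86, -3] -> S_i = Random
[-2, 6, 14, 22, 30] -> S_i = -2 + 8*i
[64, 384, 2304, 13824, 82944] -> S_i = 64*6^i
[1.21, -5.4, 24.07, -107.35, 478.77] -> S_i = 1.21*(-4.46)^i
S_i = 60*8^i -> [60, 480, 3840, 30720, 245760]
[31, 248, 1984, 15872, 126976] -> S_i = 31*8^i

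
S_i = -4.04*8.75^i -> [-4.04, -35.35, -309.31, -2706.48, -23681.74]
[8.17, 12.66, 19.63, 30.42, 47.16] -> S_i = 8.17*1.55^i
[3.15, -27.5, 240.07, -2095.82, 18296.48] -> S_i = 3.15*(-8.73)^i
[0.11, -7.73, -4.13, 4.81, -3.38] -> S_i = Random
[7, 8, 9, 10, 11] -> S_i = 7 + 1*i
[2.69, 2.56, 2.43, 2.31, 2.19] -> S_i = 2.69*0.95^i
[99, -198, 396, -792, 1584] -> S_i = 99*-2^i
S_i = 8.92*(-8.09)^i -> [8.92, -72.16, 583.8, -4722.92, 38208.41]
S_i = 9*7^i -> [9, 63, 441, 3087, 21609]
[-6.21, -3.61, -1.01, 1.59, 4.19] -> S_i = -6.21 + 2.60*i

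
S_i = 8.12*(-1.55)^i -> [8.12, -12.59, 19.51, -30.24, 46.87]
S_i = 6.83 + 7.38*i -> [6.83, 14.21, 21.59, 28.97, 36.35]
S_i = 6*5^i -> [6, 30, 150, 750, 3750]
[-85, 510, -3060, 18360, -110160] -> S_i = -85*-6^i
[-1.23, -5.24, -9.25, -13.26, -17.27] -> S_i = -1.23 + -4.01*i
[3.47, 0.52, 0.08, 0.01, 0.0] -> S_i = 3.47*0.15^i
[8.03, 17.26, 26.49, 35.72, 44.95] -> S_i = 8.03 + 9.23*i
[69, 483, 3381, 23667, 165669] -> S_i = 69*7^i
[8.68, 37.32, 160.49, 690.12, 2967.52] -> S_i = 8.68*4.30^i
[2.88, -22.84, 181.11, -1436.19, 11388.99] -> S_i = 2.88*(-7.93)^i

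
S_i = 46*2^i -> [46, 92, 184, 368, 736]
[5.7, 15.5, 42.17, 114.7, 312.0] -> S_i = 5.70*2.72^i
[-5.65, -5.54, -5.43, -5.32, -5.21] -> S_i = -5.65*0.98^i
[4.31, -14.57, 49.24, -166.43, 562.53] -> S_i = 4.31*(-3.38)^i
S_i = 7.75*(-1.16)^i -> [7.75, -8.99, 10.43, -12.1, 14.03]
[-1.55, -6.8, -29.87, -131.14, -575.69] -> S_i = -1.55*4.39^i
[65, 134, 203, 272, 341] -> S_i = 65 + 69*i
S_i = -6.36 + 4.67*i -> [-6.36, -1.69, 2.98, 7.65, 12.32]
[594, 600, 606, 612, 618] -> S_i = 594 + 6*i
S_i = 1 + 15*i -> [1, 16, 31, 46, 61]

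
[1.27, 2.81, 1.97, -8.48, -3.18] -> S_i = Random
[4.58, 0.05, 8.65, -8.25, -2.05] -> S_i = Random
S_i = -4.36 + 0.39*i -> [-4.36, -3.97, -3.58, -3.19, -2.8]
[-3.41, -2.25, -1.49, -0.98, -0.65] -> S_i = -3.41*0.66^i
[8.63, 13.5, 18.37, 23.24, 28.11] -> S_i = 8.63 + 4.87*i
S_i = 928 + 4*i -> [928, 932, 936, 940, 944]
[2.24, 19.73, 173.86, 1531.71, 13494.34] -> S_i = 2.24*8.81^i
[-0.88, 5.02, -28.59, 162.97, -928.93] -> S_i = -0.88*(-5.70)^i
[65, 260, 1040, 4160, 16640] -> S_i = 65*4^i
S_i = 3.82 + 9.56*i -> [3.82, 13.38, 22.94, 32.5, 42.06]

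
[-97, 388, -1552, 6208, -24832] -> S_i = -97*-4^i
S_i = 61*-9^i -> [61, -549, 4941, -44469, 400221]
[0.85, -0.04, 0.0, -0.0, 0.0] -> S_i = 0.85*(-0.05)^i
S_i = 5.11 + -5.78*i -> [5.11, -0.67, -6.45, -12.23, -18.01]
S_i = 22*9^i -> [22, 198, 1782, 16038, 144342]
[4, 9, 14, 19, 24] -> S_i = 4 + 5*i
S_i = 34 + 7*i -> [34, 41, 48, 55, 62]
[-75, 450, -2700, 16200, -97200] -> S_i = -75*-6^i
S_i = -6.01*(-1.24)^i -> [-6.01, 7.45, -9.24, 11.46, -14.21]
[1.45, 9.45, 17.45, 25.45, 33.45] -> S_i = 1.45 + 8.00*i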